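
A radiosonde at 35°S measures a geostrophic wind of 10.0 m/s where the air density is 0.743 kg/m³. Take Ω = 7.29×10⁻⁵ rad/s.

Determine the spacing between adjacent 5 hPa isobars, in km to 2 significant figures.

800 km

Coriolis parameter at 35°S:
f = 2Ω sin φ = 2 × 7.29×10⁻⁵ × sin 35° = 8.36×10⁻⁵ s⁻¹
Geostrophic balance rearranged: |∂P/∂n| = f ρ V_g
|∂P/∂n| = 8.36×10⁻⁵ × 0.743 × 10.0 = 6.21×10⁻⁴ Pa/m
Isobar spacing: Δn = ΔP/|∂P/∂n| = 500 Pa / 6.21×10⁻⁴ Pa/m = 804697 m ≈ 800 km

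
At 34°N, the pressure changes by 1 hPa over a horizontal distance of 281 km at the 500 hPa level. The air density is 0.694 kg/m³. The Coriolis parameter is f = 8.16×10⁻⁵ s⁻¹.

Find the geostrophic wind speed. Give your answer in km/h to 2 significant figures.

23 km/h

Pressure gradient: |∂P/∂n| = 100 Pa / 281000 m = 3.56×10⁻⁴ Pa/m
Geostrophic balance (pressure-gradient force = Coriolis force):
V_g = (1/(fρ)) |∂P/∂n| = 3.56×10⁻⁴ / (8.16×10⁻⁵ × 0.694) = 6.28 m/s
Converting: 6.28 m/s × 3.6 = 23 km/h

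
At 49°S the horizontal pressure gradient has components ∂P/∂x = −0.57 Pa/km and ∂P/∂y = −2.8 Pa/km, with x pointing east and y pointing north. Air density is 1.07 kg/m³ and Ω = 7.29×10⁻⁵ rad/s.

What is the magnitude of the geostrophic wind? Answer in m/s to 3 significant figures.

24.3 m/s

Coriolis parameter at 49°S:
f = 2Ω sin φ = 2 × 7.29×10⁻⁵ × sin 49° = 1.10×10⁻⁴ s⁻¹
In the Southern Hemisphere f is negative: f = −1.10×10⁻⁴ s⁻¹.
Component geostrophic relations (x east, y north):
u_g = −(1/(fρ)) ∂P/∂y,  v_g = (1/(fρ)) ∂P/∂x
u_g = −(−2.8×10⁻³)/(−1.10×10⁻⁴ × 1.07) = −23.8 m/s;  v_g = (−0.57×10⁻³)/(−1.10×10⁻⁴ × 1.07) = 4.84 m/s
|V_g| = √(u_g² + v_g²) = 24.3 m/s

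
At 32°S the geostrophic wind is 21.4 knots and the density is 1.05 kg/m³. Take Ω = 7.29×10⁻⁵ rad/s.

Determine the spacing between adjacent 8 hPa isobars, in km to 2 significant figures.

900 km

Coriolis parameter at 32°S:
f = 2Ω sin φ = 2 × 7.29×10⁻⁵ × sin 32° = 7.73×10⁻⁵ s⁻¹
Wind speed in SI: 21.4 knots = 11.0 m/s
Geostrophic balance rearranged: |∂P/∂n| = f ρ V_g
|∂P/∂n| = 7.73×10⁻⁵ × 1.05 × 11.0 = 8.93×10⁻⁴ Pa/m
Isobar spacing: Δn = ΔP/|∂P/∂n| = 800 Pa / 8.93×10⁻⁴ Pa/m = 895739 m ≈ 900 km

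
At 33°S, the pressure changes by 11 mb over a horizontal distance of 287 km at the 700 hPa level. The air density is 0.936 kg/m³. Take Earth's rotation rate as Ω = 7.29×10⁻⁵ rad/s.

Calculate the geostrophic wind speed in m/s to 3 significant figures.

Coriolis parameter at 33°S:
f = 2Ω sin φ = 2 × 7.29×10⁻⁵ × sin 33° = 7.94×10⁻⁵ s⁻¹
Pressure gradient: |∂P/∂n| = 1100 Pa / 287000 m = 3.83×10⁻³ Pa/m
Geostrophic balance (pressure-gradient force = Coriolis force):
V_g = (1/(fρ)) |∂P/∂n| = 3.83×10⁻³ / (7.94×10⁻⁵ × 0.936) = 51.6 m/s

51.6 m/s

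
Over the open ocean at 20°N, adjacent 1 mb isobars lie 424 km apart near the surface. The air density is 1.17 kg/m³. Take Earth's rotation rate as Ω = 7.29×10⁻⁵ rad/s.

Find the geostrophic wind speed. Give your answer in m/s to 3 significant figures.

Coriolis parameter at 20°N:
f = 2Ω sin φ = 2 × 7.29×10⁻⁵ × sin 20° = 4.99×10⁻⁵ s⁻¹
Pressure gradient: |∂P/∂n| = 100 Pa / 424000 m = 2.36×10⁻⁴ Pa/m
Geostrophic balance (pressure-gradient force = Coriolis force):
V_g = (1/(fρ)) |∂P/∂n| = 2.36×10⁻⁴ / (4.99×10⁻⁵ × 1.17) = 4.04 m/s

4.04 m/s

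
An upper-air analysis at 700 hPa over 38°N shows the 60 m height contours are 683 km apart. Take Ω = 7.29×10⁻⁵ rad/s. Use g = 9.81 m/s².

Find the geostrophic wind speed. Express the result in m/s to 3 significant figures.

9.60 m/s

Coriolis parameter at 38°N:
f = 2Ω sin φ = 2 × 7.29×10⁻⁵ × sin 38° = 8.98×10⁻⁵ s⁻¹
Height gradient: |∂Z/∂n| = 60 m / 683000 m = 8.78×10⁻⁵
On a pressure surface, geostrophic balance gives V_g = (g/f)|∂Z/∂n|:
V_g = 9.81 × 8.78×10⁻⁵ / 8.98×10⁻⁵ = 9.60 m/s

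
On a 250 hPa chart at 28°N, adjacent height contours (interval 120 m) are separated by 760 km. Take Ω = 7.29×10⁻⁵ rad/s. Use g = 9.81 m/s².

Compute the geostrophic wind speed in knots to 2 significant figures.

44 knots

Coriolis parameter at 28°N:
f = 2Ω sin φ = 2 × 7.29×10⁻⁵ × sin 28° = 6.84×10⁻⁵ s⁻¹
Height gradient: |∂Z/∂n| = 120 m / 760000 m = 1.58×10⁻⁴
On a pressure surface, geostrophic balance gives V_g = (g/f)|∂Z/∂n|:
V_g = 9.81 × 1.58×10⁻⁴ / 6.84×10⁻⁵ = 22.6 m/s
Converting: 22.6 m/s × 1.944 = 44 knots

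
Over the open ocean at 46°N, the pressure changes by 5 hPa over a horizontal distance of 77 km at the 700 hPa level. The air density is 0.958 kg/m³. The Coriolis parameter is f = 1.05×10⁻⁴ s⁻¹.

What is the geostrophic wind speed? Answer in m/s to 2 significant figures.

Pressure gradient: |∂P/∂n| = 500 Pa / 77000 m = 6.49×10⁻³ Pa/m
Geostrophic balance (pressure-gradient force = Coriolis force):
V_g = (1/(fρ)) |∂P/∂n| = 6.49×10⁻³ / (1.05×10⁻⁴ × 0.958) = 64.6 m/s

65 m/s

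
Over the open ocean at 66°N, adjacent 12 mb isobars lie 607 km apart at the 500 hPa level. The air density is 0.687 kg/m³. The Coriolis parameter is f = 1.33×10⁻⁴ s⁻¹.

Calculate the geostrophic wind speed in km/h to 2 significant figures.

Pressure gradient: |∂P/∂n| = 1200 Pa / 607000 m = 1.98×10⁻³ Pa/m
Geostrophic balance (pressure-gradient force = Coriolis force):
V_g = (1/(fρ)) |∂P/∂n| = 1.98×10⁻³ / (1.33×10⁻⁴ × 0.687) = 21.6 m/s
Converting: 21.6 m/s × 3.6 = 78 km/h

78 km/h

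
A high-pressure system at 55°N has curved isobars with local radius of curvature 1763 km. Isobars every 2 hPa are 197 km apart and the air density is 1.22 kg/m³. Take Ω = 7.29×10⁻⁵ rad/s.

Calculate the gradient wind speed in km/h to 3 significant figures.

26.0 km/h

Coriolis parameter at 55°N:
f = 2Ω sin φ = 2 × 7.29×10⁻⁵ × sin 55° = 1.19×10⁻⁴ s⁻¹
Pressure gradient: |∂P/∂n| = 200 Pa / 197000 m = 1.02×10⁻³ Pa/m
Geostrophic speed: V_g = |∂P/∂n|/(fρ) = 1.02×10⁻³/(1.19×10⁻⁴ × 1.22) = 6.97 m/s
Around a high, pressure-gradient force acts outward with centrifugal, so Coriolis balances both:
fV = (1/ρ)|∂P/∂n| + V²/R  →  V² − fR·V + fR·V_g = 0
With fR = 1.19×10⁻⁴ × 1763×10³ m = 211 m/s:
V = [fR − √((fR)² − 4 fR V_g)]/2 = [211 − √(211² − 4×211×6.97)]/2 = 7.21 m/s
Supergeostrophic (V > V_g = 6.97 m/s), as expected around a high.
Converting: 7.21 m/s × 3.6 = 26.0 km/h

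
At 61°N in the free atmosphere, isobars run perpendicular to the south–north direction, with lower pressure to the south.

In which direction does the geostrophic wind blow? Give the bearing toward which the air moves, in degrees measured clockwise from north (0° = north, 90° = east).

270°

The pressure-gradient force points toward the south (bearing 180°).
Geostrophic balance: in the Northern Hemisphere the Coriolis force deflects motion to the right, so the geostrophic wind blows 90° to the right of the pressure-gradient force (low pressure on the left).
Rotating 180° by 90° clockwise gives 270° — the wind blows toward the west.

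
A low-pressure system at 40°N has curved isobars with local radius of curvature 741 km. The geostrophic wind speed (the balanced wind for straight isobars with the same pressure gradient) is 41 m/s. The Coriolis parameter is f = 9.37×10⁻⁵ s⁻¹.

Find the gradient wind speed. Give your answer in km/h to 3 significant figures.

Around a low, centrifugal force acts outward with Coriolis, so pressure-gradient force balances both:
(1/ρ)|∂P/∂n| = fV + V²/R  →  V² + fR·V − fR·V_g = 0
With fR = 9.37×10⁻⁵ × 741×10³ m = 69.4 m/s:
V = [−fR + √((fR)² + 4 fR V_g)]/2 = [−69.4 + √(69.4² + 4×69.4×41)]/2 = 28.9 m/s
Subgeostrophic (V < V_g = 41 m/s), as expected around a low.
Converting: 28.9 m/s × 3.6 = 104 km/h

104 km/h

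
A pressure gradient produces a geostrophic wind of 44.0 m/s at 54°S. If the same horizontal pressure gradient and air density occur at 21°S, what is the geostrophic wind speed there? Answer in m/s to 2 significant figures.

99 m/s

With the same pressure gradient and density, V_g ∝ 1/f ∝ 1/sin φ.
V₂ = V₁ · sin φ₁ / sin φ₂ = 44.0 × sin 54° / sin 21°
V₂ = 44.0 × 0.8090/0.3584 = 99 m/s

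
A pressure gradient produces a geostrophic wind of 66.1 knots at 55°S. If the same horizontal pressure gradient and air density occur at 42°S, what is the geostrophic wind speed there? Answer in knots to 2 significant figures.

With the same pressure gradient and density, V_g ∝ 1/f ∝ 1/sin φ.
V₂ = V₁ · sin φ₁ / sin φ₂ = 66.1 × sin 55° / sin 42°
V₂ = 66.1 × 0.8192/0.6691 = 81 knots

81 knots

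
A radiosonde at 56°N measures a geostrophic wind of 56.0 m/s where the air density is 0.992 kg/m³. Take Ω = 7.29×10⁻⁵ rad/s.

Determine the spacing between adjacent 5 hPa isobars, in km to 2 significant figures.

74 km

Coriolis parameter at 56°N:
f = 2Ω sin φ = 2 × 7.29×10⁻⁵ × sin 56° = 1.21×10⁻⁴ s⁻¹
Geostrophic balance rearranged: |∂P/∂n| = f ρ V_g
|∂P/∂n| = 1.21×10⁻⁴ × 0.992 × 56.0 = 6.71×10⁻³ Pa/m
Isobar spacing: Δn = ΔP/|∂P/∂n| = 500 Pa / 6.71×10⁻³ Pa/m = 74463 m ≈ 74 km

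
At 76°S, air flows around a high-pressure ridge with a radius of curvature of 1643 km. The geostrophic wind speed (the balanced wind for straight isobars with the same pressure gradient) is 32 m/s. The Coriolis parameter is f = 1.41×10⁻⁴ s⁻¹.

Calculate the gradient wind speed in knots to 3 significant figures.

Around a high, pressure-gradient force acts outward with centrifugal, so Coriolis balances both:
fV = (1/ρ)|∂P/∂n| + V²/R  →  V² − fR·V + fR·V_g = 0
With fR = 1.41×10⁻⁴ × 1643×10³ m = 232 m/s:
V = [fR − √((fR)² − 4 fR V_g)]/2 = [232 − √(232² − 4×232×32)]/2 = 38.3 m/s
Supergeostrophic (V > V_g = 32 m/s), as expected around a high.
Converting: 38.3 m/s × 1.944 = 74.5 knots

74.5 knots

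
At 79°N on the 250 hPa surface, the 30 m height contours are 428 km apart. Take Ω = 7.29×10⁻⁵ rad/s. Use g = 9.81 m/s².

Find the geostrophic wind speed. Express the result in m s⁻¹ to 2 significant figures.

4.8 m s⁻¹

Coriolis parameter at 79°N:
f = 2Ω sin φ = 2 × 7.29×10⁻⁵ × sin 79° = 1.43×10⁻⁴ s⁻¹
Height gradient: |∂Z/∂n| = 30 m / 428000 m = 7.01×10⁻⁵
On a pressure surface, geostrophic balance gives V_g = (g/f)|∂Z/∂n|:
V_g = 9.81 × 7.01×10⁻⁵ / 1.43×10⁻⁴ = 4.80 m/s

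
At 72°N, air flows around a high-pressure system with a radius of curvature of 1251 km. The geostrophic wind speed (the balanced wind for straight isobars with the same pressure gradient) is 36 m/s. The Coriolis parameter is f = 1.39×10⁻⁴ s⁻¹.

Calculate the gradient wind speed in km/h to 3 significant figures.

183 km/h

Around a high, pressure-gradient force acts outward with centrifugal, so Coriolis balances both:
fV = (1/ρ)|∂P/∂n| + V²/R  →  V² − fR·V + fR·V_g = 0
With fR = 1.39×10⁻⁴ × 1251×10³ m = 174 m/s:
V = [fR − √((fR)² − 4 fR V_g)]/2 = [174 − √(174² − 4×174×36)]/2 = 50.9 m/s
Supergeostrophic (V > V_g = 36 m/s), as expected around a high.
Converting: 50.9 m/s × 3.6 = 183 km/h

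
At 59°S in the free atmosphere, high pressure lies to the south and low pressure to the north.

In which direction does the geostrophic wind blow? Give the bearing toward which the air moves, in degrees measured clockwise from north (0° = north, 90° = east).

270°

The pressure-gradient force points toward the north (bearing 000°).
Geostrophic balance: in the Southern Hemisphere the Coriolis force deflects motion to the left, so the geostrophic wind blows 90° to the left of the pressure-gradient force (low pressure on the right).
Rotating 000° by 90° counterclockwise gives 270° — the wind blows toward the west.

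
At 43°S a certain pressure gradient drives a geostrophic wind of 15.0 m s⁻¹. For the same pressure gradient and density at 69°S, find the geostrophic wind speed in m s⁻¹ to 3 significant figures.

With the same pressure gradient and density, V_g ∝ 1/f ∝ 1/sin φ.
V₂ = V₁ · sin φ₁ / sin φ₂ = 15.0 × sin 43° / sin 69°
V₂ = 15.0 × 0.6820/0.9336 = 11.0 m s⁻¹

11.0 m s⁻¹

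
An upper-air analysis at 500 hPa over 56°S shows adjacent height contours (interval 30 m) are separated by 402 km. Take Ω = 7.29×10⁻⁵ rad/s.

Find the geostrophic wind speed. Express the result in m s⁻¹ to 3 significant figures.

Coriolis parameter at 56°S:
f = 2Ω sin φ = 2 × 7.29×10⁻⁵ × sin 56° = 1.21×10⁻⁴ s⁻¹
Height gradient: |∂Z/∂n| = 30 m / 402000 m = 7.46×10⁻⁵
On a pressure surface, geostrophic balance gives V_g = (g/f)|∂Z/∂n|:
V_g = 9.81 × 7.46×10⁻⁵ / 1.21×10⁻⁴ = 6.06 m/s

6.06 m s⁻¹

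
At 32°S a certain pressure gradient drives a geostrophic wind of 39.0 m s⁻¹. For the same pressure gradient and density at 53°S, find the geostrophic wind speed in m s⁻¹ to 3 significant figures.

With the same pressure gradient and density, V_g ∝ 1/f ∝ 1/sin φ.
V₂ = V₁ · sin φ₁ / sin φ₂ = 39.0 × sin 32° / sin 53°
V₂ = 39.0 × 0.5299/0.7986 = 25.9 m s⁻¹

25.9 m s⁻¹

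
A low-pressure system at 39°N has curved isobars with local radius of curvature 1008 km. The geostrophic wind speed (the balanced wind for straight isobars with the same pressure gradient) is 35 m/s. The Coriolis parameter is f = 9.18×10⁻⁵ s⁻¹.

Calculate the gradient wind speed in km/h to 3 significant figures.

Around a low, centrifugal force acts outward with Coriolis, so pressure-gradient force balances both:
(1/ρ)|∂P/∂n| = fV + V²/R  →  V² + fR·V − fR·V_g = 0
With fR = 9.18×10⁻⁵ × 1008×10³ m = 92.5 m/s:
V = [−fR + √((fR)² + 4 fR V_g)]/2 = [−92.5 + √(92.5² + 4×92.5×35)]/2 = 27.1 m/s
Subgeostrophic (V < V_g = 35 m/s), as expected around a low.
Converting: 27.1 m/s × 3.6 = 97.5 km/h

97.5 km/h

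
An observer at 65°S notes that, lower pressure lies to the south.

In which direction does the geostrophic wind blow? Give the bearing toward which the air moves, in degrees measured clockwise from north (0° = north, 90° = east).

The pressure-gradient force points toward the south (bearing 180°).
Geostrophic balance: in the Southern Hemisphere the Coriolis force deflects motion to the left, so the geostrophic wind blows 90° to the left of the pressure-gradient force (low pressure on the right).
Rotating 180° by 90° counterclockwise gives 090° — the wind blows toward the east.

090°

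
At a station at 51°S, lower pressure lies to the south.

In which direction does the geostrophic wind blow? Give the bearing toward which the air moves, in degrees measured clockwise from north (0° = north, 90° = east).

The pressure-gradient force points toward the south (bearing 180°).
Geostrophic balance: in the Southern Hemisphere the Coriolis force deflects motion to the left, so the geostrophic wind blows 90° to the left of the pressure-gradient force (low pressure on the right).
Rotating 180° by 90° counterclockwise gives 090° — the wind blows toward the east.

090°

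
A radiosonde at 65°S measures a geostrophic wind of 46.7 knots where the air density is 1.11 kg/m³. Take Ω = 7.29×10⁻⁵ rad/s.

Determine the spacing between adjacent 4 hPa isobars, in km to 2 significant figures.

Coriolis parameter at 65°S:
f = 2Ω sin φ = 2 × 7.29×10⁻⁵ × sin 65° = 1.32×10⁻⁴ s⁻¹
Wind speed in SI: 46.7 knots = 24.0 m/s
Geostrophic balance rearranged: |∂P/∂n| = f ρ V_g
|∂P/∂n| = 1.32×10⁻⁴ × 1.11 × 24.0 = 3.52×10⁻³ Pa/m
Isobar spacing: Δn = ΔP/|∂P/∂n| = 400 Pa / 3.52×10⁻³ Pa/m = 113514 m ≈ 110 km

110 km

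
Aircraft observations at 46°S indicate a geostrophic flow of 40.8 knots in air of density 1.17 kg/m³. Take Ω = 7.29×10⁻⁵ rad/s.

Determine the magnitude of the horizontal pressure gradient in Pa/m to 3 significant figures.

Coriolis parameter at 46°S:
f = 2Ω sin φ = 2 × 7.29×10⁻⁵ × sin 46° = 1.05×10⁻⁴ s⁻¹
Wind speed in SI: 40.8 knots = 21.0 m/s
Geostrophic balance rearranged: |∂P/∂n| = f ρ V_g
|∂P/∂n| = 1.05×10⁻⁴ × 1.17 × 21.0 = 2.58×10⁻³ Pa/m

2.58×10⁻³ Pa/m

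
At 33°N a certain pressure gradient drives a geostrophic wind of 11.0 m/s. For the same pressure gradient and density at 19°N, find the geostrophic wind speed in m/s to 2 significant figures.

With the same pressure gradient and density, V_g ∝ 1/f ∝ 1/sin φ.
V₂ = V₁ · sin φ₁ / sin φ₂ = 11.0 × sin 33° / sin 19°
V₂ = 11.0 × 0.5446/0.3256 = 18 m/s

18 m/s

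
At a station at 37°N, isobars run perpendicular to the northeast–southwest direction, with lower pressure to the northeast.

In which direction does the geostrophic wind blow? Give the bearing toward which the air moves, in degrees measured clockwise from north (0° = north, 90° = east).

135°

The pressure-gradient force points toward the northeast (bearing 045°).
Geostrophic balance: in the Northern Hemisphere the Coriolis force deflects motion to the right, so the geostrophic wind blows 90° to the right of the pressure-gradient force (low pressure on the left).
Rotating 045° by 90° clockwise gives 135° — the wind blows toward the southeast.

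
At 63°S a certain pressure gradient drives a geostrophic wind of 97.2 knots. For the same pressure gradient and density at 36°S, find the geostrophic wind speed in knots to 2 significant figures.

150 knots

With the same pressure gradient and density, V_g ∝ 1/f ∝ 1/sin φ.
V₂ = V₁ · sin φ₁ / sin φ₂ = 97.2 × sin 63° / sin 36°
V₂ = 97.2 × 0.8910/0.5878 = 150 knots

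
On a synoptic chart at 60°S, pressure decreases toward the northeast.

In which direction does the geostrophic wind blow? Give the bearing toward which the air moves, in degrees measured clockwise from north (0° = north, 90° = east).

The pressure-gradient force points toward the northeast (bearing 045°).
Geostrophic balance: in the Southern Hemisphere the Coriolis force deflects motion to the left, so the geostrophic wind blows 90° to the left of the pressure-gradient force (low pressure on the right).
Rotating 045° by 90° counterclockwise gives 315° — the wind blows toward the northwest.

315°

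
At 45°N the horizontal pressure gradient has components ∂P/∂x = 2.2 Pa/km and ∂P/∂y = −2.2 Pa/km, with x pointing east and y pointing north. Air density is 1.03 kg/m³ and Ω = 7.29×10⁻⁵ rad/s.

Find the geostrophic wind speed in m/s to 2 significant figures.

Coriolis parameter at 45°N:
f = 2Ω sin φ = 2 × 7.29×10⁻⁵ × sin 45° = 1.03×10⁻⁴ s⁻¹
Component geostrophic relations (x east, y north):
u_g = −(1/(fρ)) ∂P/∂y,  v_g = (1/(fρ)) ∂P/∂x
u_g = −(−2.2×10⁻³)/(1.03×10⁻⁴ × 1.03) = 20.7 m/s;  v_g = (2.2×10⁻³)/(1.03×10⁻⁴ × 1.03) = 20.7 m/s
|V_g| = √(u_g² + v_g²) = 29.3 m/s

29 m/s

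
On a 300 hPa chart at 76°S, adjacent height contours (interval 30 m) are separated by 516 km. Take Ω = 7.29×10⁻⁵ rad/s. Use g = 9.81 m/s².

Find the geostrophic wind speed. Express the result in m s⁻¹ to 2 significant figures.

Coriolis parameter at 76°S:
f = 2Ω sin φ = 2 × 7.29×10⁻⁵ × sin 76° = 1.41×10⁻⁴ s⁻¹
Height gradient: |∂Z/∂n| = 30 m / 516000 m = 5.81×10⁻⁵
On a pressure surface, geostrophic balance gives V_g = (g/f)|∂Z/∂n|:
V_g = 9.81 × 5.81×10⁻⁵ / 1.41×10⁻⁴ = 4.03 m/s

4.0 m s⁻¹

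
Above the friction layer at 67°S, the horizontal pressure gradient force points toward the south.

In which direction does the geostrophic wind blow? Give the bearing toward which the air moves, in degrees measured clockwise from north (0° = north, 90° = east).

090°

The pressure-gradient force points toward the south (bearing 180°).
Geostrophic balance: in the Southern Hemisphere the Coriolis force deflects motion to the left, so the geostrophic wind blows 90° to the left of the pressure-gradient force (low pressure on the right).
Rotating 180° by 90° counterclockwise gives 090° — the wind blows toward the east.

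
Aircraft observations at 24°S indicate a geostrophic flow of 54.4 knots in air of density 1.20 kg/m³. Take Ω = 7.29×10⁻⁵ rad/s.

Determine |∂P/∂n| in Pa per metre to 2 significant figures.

2.0×10⁻³ Pa/m

Coriolis parameter at 24°S:
f = 2Ω sin φ = 2 × 7.29×10⁻⁵ × sin 24° = 5.93×10⁻⁵ s⁻¹
Wind speed in SI: 54.4 knots = 28.0 m/s
Geostrophic balance rearranged: |∂P/∂n| = f ρ V_g
|∂P/∂n| = 5.93×10⁻⁵ × 1.20 × 28.0 = 1.99×10⁻³ Pa/m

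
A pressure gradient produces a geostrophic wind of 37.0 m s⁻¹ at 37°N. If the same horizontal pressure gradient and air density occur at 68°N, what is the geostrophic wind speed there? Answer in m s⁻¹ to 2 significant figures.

24 m s⁻¹

With the same pressure gradient and density, V_g ∝ 1/f ∝ 1/sin φ.
V₂ = V₁ · sin φ₁ / sin φ₂ = 37.0 × sin 37° / sin 68°
V₂ = 37.0 × 0.6018/0.9272 = 24 m s⁻¹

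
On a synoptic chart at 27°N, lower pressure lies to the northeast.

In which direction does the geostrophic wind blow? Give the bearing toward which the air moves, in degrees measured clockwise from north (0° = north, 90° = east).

The pressure-gradient force points toward the northeast (bearing 045°).
Geostrophic balance: in the Northern Hemisphere the Coriolis force deflects motion to the right, so the geostrophic wind blows 90° to the right of the pressure-gradient force (low pressure on the left).
Rotating 045° by 90° clockwise gives 135° — the wind blows toward the southeast.

135°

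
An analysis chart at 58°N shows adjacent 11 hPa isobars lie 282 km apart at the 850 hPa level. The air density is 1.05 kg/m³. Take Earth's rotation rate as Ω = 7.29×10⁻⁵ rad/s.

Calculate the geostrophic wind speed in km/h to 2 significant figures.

Coriolis parameter at 58°N:
f = 2Ω sin φ = 2 × 7.29×10⁻⁵ × sin 58° = 1.24×10⁻⁴ s⁻¹
Pressure gradient: |∂P/∂n| = 1100 Pa / 282000 m = 3.90×10⁻³ Pa/m
Geostrophic balance (pressure-gradient force = Coriolis force):
V_g = (1/(fρ)) |∂P/∂n| = 3.90×10⁻³ / (1.24×10⁻⁴ × 1.05) = 30.0 m/s
Converting: 30.0 m/s × 3.6 = 110 km/h

110 km/h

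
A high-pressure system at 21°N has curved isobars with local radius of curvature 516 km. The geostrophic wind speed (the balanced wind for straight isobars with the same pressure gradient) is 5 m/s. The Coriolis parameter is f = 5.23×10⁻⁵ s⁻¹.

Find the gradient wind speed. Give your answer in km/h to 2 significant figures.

24 km/h

Around a high, pressure-gradient force acts outward with centrifugal, so Coriolis balances both:
fV = (1/ρ)|∂P/∂n| + V²/R  →  V² − fR·V + fR·V_g = 0
With fR = 5.23×10⁻⁵ × 516×10³ m = 27.0 m/s:
V = [fR − √((fR)² − 4 fR V_g)]/2 = [27.0 − √(27.0² − 4×27.0×5)]/2 = 6.63 m/s
Supergeostrophic (V > V_g = 5 m/s), as expected around a high.
Converting: 6.63 m/s × 3.6 = 24 km/h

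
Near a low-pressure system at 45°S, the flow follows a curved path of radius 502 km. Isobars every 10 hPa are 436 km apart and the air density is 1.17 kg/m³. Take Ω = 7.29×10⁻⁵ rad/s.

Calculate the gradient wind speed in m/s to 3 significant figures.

14.8 m/s

Coriolis parameter at 45°S:
f = 2Ω sin φ = 2 × 7.29×10⁻⁵ × sin 45° = 1.03×10⁻⁴ s⁻¹
Pressure gradient: |∂P/∂n| = 1000 Pa / 436000 m = 2.29×10⁻³ Pa/m
Geostrophic speed: V_g = |∂P/∂n|/(fρ) = 2.29×10⁻³/(1.03×10⁻⁴ × 1.17) = 19.0 m/s
Around a low, centrifugal force acts outward with Coriolis, so pressure-gradient force balances both:
(1/ρ)|∂P/∂n| = fV + V²/R  →  V² + fR·V − fR·V_g = 0
With fR = 1.03×10⁻⁴ × 502×10³ m = 51.8 m/s:
V = [−fR + √((fR)² + 4 fR V_g)]/2 = [−51.8 + √(51.8² + 4×51.8×19)]/2 = 14.8 m/s
Subgeostrophic (V < V_g = 19 m/s), as expected around a low.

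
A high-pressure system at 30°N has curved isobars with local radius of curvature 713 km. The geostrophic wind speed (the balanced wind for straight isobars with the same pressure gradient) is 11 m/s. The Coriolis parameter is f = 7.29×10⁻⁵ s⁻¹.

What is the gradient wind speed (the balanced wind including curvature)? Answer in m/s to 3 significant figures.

15.8 m/s

Around a high, pressure-gradient force acts outward with centrifugal, so Coriolis balances both:
fV = (1/ρ)|∂P/∂n| + V²/R  →  V² − fR·V + fR·V_g = 0
With fR = 7.29×10⁻⁵ × 713×10³ m = 52.0 m/s:
V = [fR − √((fR)² − 4 fR V_g)]/2 = [52.0 − √(52.0² − 4×52.0×11)]/2 = 15.8 m/s
Supergeostrophic (V > V_g = 11 m/s), as expected around a high.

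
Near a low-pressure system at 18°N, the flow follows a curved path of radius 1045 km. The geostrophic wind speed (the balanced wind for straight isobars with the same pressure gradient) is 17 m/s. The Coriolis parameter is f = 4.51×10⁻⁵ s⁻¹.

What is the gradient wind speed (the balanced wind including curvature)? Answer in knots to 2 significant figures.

Around a low, centrifugal force acts outward with Coriolis, so pressure-gradient force balances both:
(1/ρ)|∂P/∂n| = fV + V²/R  →  V² + fR·V − fR·V_g = 0
With fR = 4.51×10⁻⁵ × 1045×10³ m = 47.1 m/s:
V = [−fR + √((fR)² + 4 fR V_g)]/2 = [−47.1 + √(47.1² + 4×47.1×17)]/2 = 13.3 m/s
Subgeostrophic (V < V_g = 17 m/s), as expected around a low.
Converting: 13.3 m/s × 1.944 = 26 knots

26 knots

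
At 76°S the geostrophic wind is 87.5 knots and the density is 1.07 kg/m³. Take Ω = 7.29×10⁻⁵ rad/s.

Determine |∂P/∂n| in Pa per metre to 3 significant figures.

6.81×10⁻³ Pa/m

Coriolis parameter at 76°S:
f = 2Ω sin φ = 2 × 7.29×10⁻⁵ × sin 76° = 1.41×10⁻⁴ s⁻¹
Wind speed in SI: 87.5 knots = 45.0 m/s
Geostrophic balance rearranged: |∂P/∂n| = f ρ V_g
|∂P/∂n| = 1.41×10⁻⁴ × 1.07 × 45.0 = 6.81×10⁻³ Pa/m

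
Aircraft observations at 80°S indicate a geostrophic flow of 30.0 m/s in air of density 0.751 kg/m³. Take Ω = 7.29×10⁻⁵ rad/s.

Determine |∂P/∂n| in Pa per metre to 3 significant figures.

Coriolis parameter at 80°S:
f = 2Ω sin φ = 2 × 7.29×10⁻⁵ × sin 80° = 1.44×10⁻⁴ s⁻¹
Geostrophic balance rearranged: |∂P/∂n| = f ρ V_g
|∂P/∂n| = 1.44×10⁻⁴ × 0.751 × 30.0 = 3.23×10⁻³ Pa/m

3.23×10⁻³ Pa/m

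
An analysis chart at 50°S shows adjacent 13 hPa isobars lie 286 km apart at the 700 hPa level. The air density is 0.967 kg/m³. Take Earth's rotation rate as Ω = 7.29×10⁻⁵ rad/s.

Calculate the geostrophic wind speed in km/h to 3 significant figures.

152 km/h

Coriolis parameter at 50°S:
f = 2Ω sin φ = 2 × 7.29×10⁻⁵ × sin 50° = 1.12×10⁻⁴ s⁻¹
Pressure gradient: |∂P/∂n| = 1300 Pa / 286000 m = 4.55×10⁻³ Pa/m
Geostrophic balance (pressure-gradient force = Coriolis force):
V_g = (1/(fρ)) |∂P/∂n| = 4.55×10⁻³ / (1.12×10⁻⁴ × 0.967) = 42.1 m/s
Converting: 42.1 m/s × 3.6 = 152 km/h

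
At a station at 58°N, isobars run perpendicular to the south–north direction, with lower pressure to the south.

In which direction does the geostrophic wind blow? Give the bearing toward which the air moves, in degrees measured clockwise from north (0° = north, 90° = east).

270°

The pressure-gradient force points toward the south (bearing 180°).
Geostrophic balance: in the Northern Hemisphere the Coriolis force deflects motion to the right, so the geostrophic wind blows 90° to the right of the pressure-gradient force (low pressure on the left).
Rotating 180° by 90° clockwise gives 270° — the wind blows toward the west.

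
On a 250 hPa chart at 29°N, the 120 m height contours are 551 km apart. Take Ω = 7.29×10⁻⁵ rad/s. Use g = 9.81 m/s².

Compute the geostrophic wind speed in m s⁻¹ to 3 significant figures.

30.2 m s⁻¹

Coriolis parameter at 29°N:
f = 2Ω sin φ = 2 × 7.29×10⁻⁵ × sin 29° = 7.07×10⁻⁵ s⁻¹
Height gradient: |∂Z/∂n| = 120 m / 551000 m = 2.18×10⁻⁴
On a pressure surface, geostrophic balance gives V_g = (g/f)|∂Z/∂n|:
V_g = 9.81 × 2.18×10⁻⁴ / 7.07×10⁻⁵ = 30.2 m/s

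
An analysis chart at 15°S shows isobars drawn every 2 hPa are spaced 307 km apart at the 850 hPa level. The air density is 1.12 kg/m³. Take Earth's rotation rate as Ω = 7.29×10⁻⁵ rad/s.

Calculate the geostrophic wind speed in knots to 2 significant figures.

30 knots

Coriolis parameter at 15°S:
f = 2Ω sin φ = 2 × 7.29×10⁻⁵ × sin 15° = 3.77×10⁻⁵ s⁻¹
Pressure gradient: |∂P/∂n| = 200 Pa / 307000 m = 6.51×10⁻⁴ Pa/m
Geostrophic balance (pressure-gradient force = Coriolis force):
V_g = (1/(fρ)) |∂P/∂n| = 6.51×10⁻⁴ / (3.77×10⁻⁵ × 1.12) = 15.4 m/s
Converting: 15.4 m/s × 1.944 = 30 knots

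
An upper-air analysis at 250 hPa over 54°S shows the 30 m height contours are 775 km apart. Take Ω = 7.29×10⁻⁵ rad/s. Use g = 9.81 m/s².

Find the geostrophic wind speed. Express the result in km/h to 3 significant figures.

11.6 km/h

Coriolis parameter at 54°S:
f = 2Ω sin φ = 2 × 7.29×10⁻⁵ × sin 54° = 1.18×10⁻⁴ s⁻¹
Height gradient: |∂Z/∂n| = 30 m / 775000 m = 3.87×10⁻⁵
On a pressure surface, geostrophic balance gives V_g = (g/f)|∂Z/∂n|:
V_g = 9.81 × 3.87×10⁻⁵ / 1.18×10⁻⁴ = 3.22 m/s
Converting: 3.22 m/s × 3.6 = 11.6 km/h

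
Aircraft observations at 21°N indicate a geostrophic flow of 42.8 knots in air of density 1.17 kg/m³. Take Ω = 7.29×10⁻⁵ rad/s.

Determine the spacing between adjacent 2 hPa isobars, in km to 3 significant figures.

Coriolis parameter at 21°N:
f = 2Ω sin φ = 2 × 7.29×10⁻⁵ × sin 21° = 5.23×10⁻⁵ s⁻¹
Wind speed in SI: 42.8 knots = 22.0 m/s
Geostrophic balance rearranged: |∂P/∂n| = f ρ V_g
|∂P/∂n| = 5.23×10⁻⁵ × 1.17 × 22.0 = 1.35×10⁻³ Pa/m
Isobar spacing: Δn = ΔP/|∂P/∂n| = 200 Pa / 1.35×10⁻³ Pa/m = 148585 m ≈ 149 km

149 km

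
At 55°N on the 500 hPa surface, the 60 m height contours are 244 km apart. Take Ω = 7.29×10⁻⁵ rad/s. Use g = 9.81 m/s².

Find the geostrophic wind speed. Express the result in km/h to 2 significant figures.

Coriolis parameter at 55°N:
f = 2Ω sin φ = 2 × 7.29×10⁻⁵ × sin 55° = 1.19×10⁻⁴ s⁻¹
Height gradient: |∂Z/∂n| = 60 m / 244000 m = 2.46×10⁻⁴
On a pressure surface, geostrophic balance gives V_g = (g/f)|∂Z/∂n|:
V_g = 9.81 × 2.46×10⁻⁴ / 1.19×10⁻⁴ = 20.2 m/s
Converting: 20.2 m/s × 3.6 = 73 km/h

73 km/h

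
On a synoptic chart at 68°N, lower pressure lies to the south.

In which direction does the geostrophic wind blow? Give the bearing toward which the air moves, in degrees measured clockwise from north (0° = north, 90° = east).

270°

The pressure-gradient force points toward the south (bearing 180°).
Geostrophic balance: in the Northern Hemisphere the Coriolis force deflects motion to the right, so the geostrophic wind blows 90° to the right of the pressure-gradient force (low pressure on the left).
Rotating 180° by 90° clockwise gives 270° — the wind blows toward the west.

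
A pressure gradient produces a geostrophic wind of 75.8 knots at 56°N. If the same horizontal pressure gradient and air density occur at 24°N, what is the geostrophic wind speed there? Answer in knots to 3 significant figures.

With the same pressure gradient and density, V_g ∝ 1/f ∝ 1/sin φ.
V₂ = V₁ · sin φ₁ / sin φ₂ = 75.8 × sin 56° / sin 24°
V₂ = 75.8 × 0.8290/0.4067 = 155 knots

155 knots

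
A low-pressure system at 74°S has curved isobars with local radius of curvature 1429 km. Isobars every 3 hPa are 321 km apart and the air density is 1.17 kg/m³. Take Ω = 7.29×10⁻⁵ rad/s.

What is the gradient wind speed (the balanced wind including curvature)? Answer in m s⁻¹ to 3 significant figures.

5.55 m s⁻¹

Coriolis parameter at 74°S:
f = 2Ω sin φ = 2 × 7.29×10⁻⁵ × sin 74° = 1.40×10⁻⁴ s⁻¹
Pressure gradient: |∂P/∂n| = 300 Pa / 321000 m = 9.35×10⁻⁴ Pa/m
Geostrophic speed: V_g = |∂P/∂n|/(fρ) = 9.35×10⁻⁴/(1.40×10⁻⁴ × 1.17) = 5.70 m/s
Around a low, centrifugal force acts outward with Coriolis, so pressure-gradient force balances both:
(1/ρ)|∂P/∂n| = fV + V²/R  →  V² + fR·V − fR·V_g = 0
With fR = 1.40×10⁻⁴ × 1429×10³ m = 200 m/s:
V = [−fR + √((fR)² + 4 fR V_g)]/2 = [−200 + √(200² + 4×200×5.7)]/2 = 5.55 m/s
Subgeostrophic (V < V_g = 5.7 m/s), as expected around a low.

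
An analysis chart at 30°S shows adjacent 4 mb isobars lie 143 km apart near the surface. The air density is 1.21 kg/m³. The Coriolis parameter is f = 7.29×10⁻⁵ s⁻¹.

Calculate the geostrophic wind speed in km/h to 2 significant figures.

110 km/h

Pressure gradient: |∂P/∂n| = 400 Pa / 143000 m = 2.80×10⁻³ Pa/m
Geostrophic balance (pressure-gradient force = Coriolis force):
V_g = (1/(fρ)) |∂P/∂n| = 2.80×10⁻³ / (7.29×10⁻⁵ × 1.21) = 31.7 m/s
Converting: 31.7 m/s × 3.6 = 110 km/h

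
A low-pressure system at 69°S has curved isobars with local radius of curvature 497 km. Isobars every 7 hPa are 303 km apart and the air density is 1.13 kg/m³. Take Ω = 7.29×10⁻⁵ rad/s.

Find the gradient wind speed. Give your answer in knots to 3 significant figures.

24.6 knots

Coriolis parameter at 69°S:
f = 2Ω sin φ = 2 × 7.29×10⁻⁵ × sin 69° = 1.36×10⁻⁴ s⁻¹
Pressure gradient: |∂P/∂n| = 700 Pa / 303000 m = 2.31×10⁻³ Pa/m
Geostrophic speed: V_g = |∂P/∂n|/(fρ) = 2.31×10⁻³/(1.36×10⁻⁴ × 1.13) = 15.0 m/s
Around a low, centrifugal force acts outward with Coriolis, so pressure-gradient force balances both:
(1/ρ)|∂P/∂n| = fV + V²/R  →  V² + fR·V − fR·V_g = 0
With fR = 1.36×10⁻⁴ × 497×10³ m = 67.6 m/s:
V = [−fR + √((fR)² + 4 fR V_g)]/2 = [−67.6 + √(67.6² + 4×67.6×15)]/2 = 12.7 m/s
Subgeostrophic (V < V_g = 15 m/s), as expected around a low.
Converting: 12.7 m/s × 1.944 = 24.6 knots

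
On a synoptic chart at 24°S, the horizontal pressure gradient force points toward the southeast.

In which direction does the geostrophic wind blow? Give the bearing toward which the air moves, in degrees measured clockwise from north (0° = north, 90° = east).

045°

The pressure-gradient force points toward the southeast (bearing 135°).
Geostrophic balance: in the Southern Hemisphere the Coriolis force deflects motion to the left, so the geostrophic wind blows 90° to the left of the pressure-gradient force (low pressure on the right).
Rotating 135° by 90° counterclockwise gives 045° — the wind blows toward the northeast.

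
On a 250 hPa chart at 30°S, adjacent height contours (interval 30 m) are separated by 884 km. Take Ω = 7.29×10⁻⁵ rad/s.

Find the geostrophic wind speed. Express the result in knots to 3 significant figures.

Coriolis parameter at 30°S:
f = 2Ω sin φ = 2 × 7.29×10⁻⁵ × sin 30° = 7.29×10⁻⁵ s⁻¹
Height gradient: |∂Z/∂n| = 30 m / 884000 m = 3.39×10⁻⁵
On a pressure surface, geostrophic balance gives V_g = (g/f)|∂Z/∂n|:
V_g = 9.81 × 3.39×10⁻⁵ / 7.29×10⁻⁵ = 4.57 m/s
Converting: 4.57 m/s × 1.944 = 8.88 knots

8.88 knots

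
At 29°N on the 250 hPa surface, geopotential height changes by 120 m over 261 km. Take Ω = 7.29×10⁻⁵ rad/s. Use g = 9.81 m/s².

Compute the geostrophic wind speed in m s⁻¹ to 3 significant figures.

63.8 m s⁻¹

Coriolis parameter at 29°N:
f = 2Ω sin φ = 2 × 7.29×10⁻⁵ × sin 29° = 7.07×10⁻⁵ s⁻¹
Height gradient: |∂Z/∂n| = 120 m / 261000 m = 4.60×10⁻⁴
On a pressure surface, geostrophic balance gives V_g = (g/f)|∂Z/∂n|:
V_g = 9.81 × 4.60×10⁻⁴ / 7.07×10⁻⁵ = 63.8 m/s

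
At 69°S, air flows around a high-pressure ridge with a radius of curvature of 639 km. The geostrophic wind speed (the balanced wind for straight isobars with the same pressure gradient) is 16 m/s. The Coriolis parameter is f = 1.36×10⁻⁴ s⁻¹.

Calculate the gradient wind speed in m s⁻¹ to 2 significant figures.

Around a high, pressure-gradient force acts outward with centrifugal, so Coriolis balances both:
fV = (1/ρ)|∂P/∂n| + V²/R  →  V² − fR·V + fR·V_g = 0
With fR = 1.36×10⁻⁴ × 639×10³ m = 86.9 m/s:
V = [fR − √((fR)² − 4 fR V_g)]/2 = [86.9 − √(86.9² − 4×86.9×16)]/2 = 21.1 m/s
Supergeostrophic (V > V_g = 16 m/s), as expected around a high.

21 m s⁻¹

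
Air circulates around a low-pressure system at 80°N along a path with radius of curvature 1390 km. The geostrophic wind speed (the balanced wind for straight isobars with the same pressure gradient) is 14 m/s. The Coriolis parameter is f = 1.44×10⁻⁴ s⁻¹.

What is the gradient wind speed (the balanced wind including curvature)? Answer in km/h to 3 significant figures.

47.3 km/h

Around a low, centrifugal force acts outward with Coriolis, so pressure-gradient force balances both:
(1/ρ)|∂P/∂n| = fV + V²/R  →  V² + fR·V − fR·V_g = 0
With fR = 1.44×10⁻⁴ × 1390×10³ m = 200 m/s:
V = [−fR + √((fR)² + 4 fR V_g)]/2 = [−200 + √(200² + 4×200×14)]/2 = 13.1 m/s
Subgeostrophic (V < V_g = 14 m/s), as expected around a low.
Converting: 13.1 m/s × 3.6 = 47.3 km/h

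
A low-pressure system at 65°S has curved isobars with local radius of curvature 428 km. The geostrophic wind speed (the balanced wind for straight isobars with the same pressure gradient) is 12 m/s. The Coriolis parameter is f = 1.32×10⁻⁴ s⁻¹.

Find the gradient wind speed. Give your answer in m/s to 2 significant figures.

10 m/s

Around a low, centrifugal force acts outward with Coriolis, so pressure-gradient force balances both:
(1/ρ)|∂P/∂n| = fV + V²/R  →  V² + fR·V − fR·V_g = 0
With fR = 1.32×10⁻⁴ × 428×10³ m = 56.5 m/s:
V = [−fR + √((fR)² + 4 fR V_g)]/2 = [−56.5 + √(56.5² + 4×56.5×12)]/2 = 10.2 m/s
Subgeostrophic (V < V_g = 12 m/s), as expected around a low.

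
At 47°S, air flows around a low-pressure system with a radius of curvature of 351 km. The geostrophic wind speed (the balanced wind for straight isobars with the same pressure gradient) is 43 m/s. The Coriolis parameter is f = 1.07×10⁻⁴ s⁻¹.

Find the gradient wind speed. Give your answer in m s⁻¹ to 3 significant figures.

25.6 m s⁻¹

Around a low, centrifugal force acts outward with Coriolis, so pressure-gradient force balances both:
(1/ρ)|∂P/∂n| = fV + V²/R  →  V² + fR·V − fR·V_g = 0
With fR = 1.07×10⁻⁴ × 351×10³ m = 37.6 m/s:
V = [−fR + √((fR)² + 4 fR V_g)]/2 = [−37.6 + √(37.6² + 4×37.6×43)]/2 = 25.6 m/s
Subgeostrophic (V < V_g = 43 m/s), as expected around a low.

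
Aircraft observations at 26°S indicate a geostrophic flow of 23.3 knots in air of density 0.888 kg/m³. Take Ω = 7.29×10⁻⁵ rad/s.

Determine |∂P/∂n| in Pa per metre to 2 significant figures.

6.8×10⁻⁴ Pa/m

Coriolis parameter at 26°S:
f = 2Ω sin φ = 2 × 7.29×10⁻⁵ × sin 26° = 6.39×10⁻⁵ s⁻¹
Wind speed in SI: 23.3 knots = 12.0 m/s
Geostrophic balance rearranged: |∂P/∂n| = f ρ V_g
|∂P/∂n| = 6.39×10⁻⁵ × 0.888 × 12.0 = 6.80×10⁻⁴ Pa/m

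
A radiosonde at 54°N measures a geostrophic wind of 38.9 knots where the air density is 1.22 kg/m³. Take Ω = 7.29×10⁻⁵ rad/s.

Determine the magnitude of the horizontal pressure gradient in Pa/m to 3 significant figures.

Coriolis parameter at 54°N:
f = 2Ω sin φ = 2 × 7.29×10⁻⁵ × sin 54° = 1.18×10⁻⁴ s⁻¹
Wind speed in SI: 38.9 knots = 20.0 m/s
Geostrophic balance rearranged: |∂P/∂n| = f ρ V_g
|∂P/∂n| = 1.18×10⁻⁴ × 1.22 × 20.0 = 2.88×10⁻³ Pa/m

2.88×10⁻³ Pa/m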